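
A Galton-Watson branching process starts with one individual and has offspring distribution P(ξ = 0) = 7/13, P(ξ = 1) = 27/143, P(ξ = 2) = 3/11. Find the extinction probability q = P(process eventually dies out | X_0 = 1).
q = 1

Mean offspring μ = 0·7/13 + 1·27/143 + 2·3/11 = 105/143 ≤ 1. For μ ≤ 1 with offspring not concentrated at 1, the Galton-Watson process goes extinct almost surely, so q = 1.
(Algebraic check: The pgf is f(s) = 7/13 + 27/143·s + 3/11·s². The extinction probability q is the smallest fixed point of f in [0, 1]. Setting s = f(s):
  3/11·s² + (27/143 − 1)·s + 7/13 = 0
  3/11·s² − (7/13 + 3/11)·s + 7/13 = 0
which factors as (s − 1)·(3/11·s − 7/13) = 0, giving roots s = 1 and s = (7/13)/(3/11) = 77/39. Since 77/39 ≥ 1, the smallest root in [0, 1] is s = 1.)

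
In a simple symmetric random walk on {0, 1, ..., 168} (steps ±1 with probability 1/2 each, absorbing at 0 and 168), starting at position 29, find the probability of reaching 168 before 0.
P(hit 168 before 0) = 29/168

Let u_k = P(hit 168 before 0 | start at k). Then u_0 = 0, u_168 = 1, and u_k = u_{k-1}/2 + u_{k+1}/2 for 1 ≤ k ≤ 167. This harmonic recurrence is solved by u_k = k/168, giving u_29 = 29/168.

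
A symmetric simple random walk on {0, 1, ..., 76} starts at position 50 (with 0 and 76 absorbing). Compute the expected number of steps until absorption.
E[τ | X_0 = 50] = 1300

Let v_k = E[τ | X_0 = k]. Boundary: v_0 = v_76 = 0. Recurrence: v_k = 1 + (v_{k-1} + v_{k+1})/2 for 1 ≤ k ≤ 75. The particular solution to v_k − (v_{k-1} + v_{k+1})/2 = 1 is v_k = −k^2. Adding homogeneous solution A + B k and matching boundaries gives v_k = k (76 − k). Substituting k = 50: v_50 = 50 · 26 = 1300.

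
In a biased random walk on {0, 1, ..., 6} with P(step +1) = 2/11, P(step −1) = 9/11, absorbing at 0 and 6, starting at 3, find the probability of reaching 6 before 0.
P(hit 6 before 0) = (1 − (9/2)^3) / (1 − (9/2)^6) = 8/737

Let u_k denote P(reach 6 before 0 | start at k). Boundary: u_0 = 0, u_6 = 1. Recurrence: u_k = 2/11·u_{k+1} + 9/11·u_{k-1} for 1 ≤ k ≤ 5. Try u_k = A + B·r^k with r = q/p = (9/11)/(2/11) = 9/2. Substitution satisfies the recurrence; boundary conditions give:
  u_k = (1 − r^k) / (1 − r^N) = (1 − (9/2)^3) / (1 − (9/2)^6) = 8/737.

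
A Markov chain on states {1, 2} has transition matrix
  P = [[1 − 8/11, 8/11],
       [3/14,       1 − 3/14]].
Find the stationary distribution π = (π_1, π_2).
π_1 = 33/145, π_2 = 112/145

Solve πP = π with π_1 + π_2 = 1. From πP = π: π_1 · (1 − 8/11) + π_2 · 3/14 = π_1 ⇒ π_2 · 3/14 = π_1 · 8/11 ⇒ π_2/π_1 = (8/11)/(3/14) = 112/33. Together with π_1 + π_2 = 1:
  π_1 = (3/14)/(8/11 + 3/14) = (3/14)/(145/154) = 33/145,
  π_2 = (8/11)/(8/11 + 3/14) = (8/11)/(145/154) = 112/145.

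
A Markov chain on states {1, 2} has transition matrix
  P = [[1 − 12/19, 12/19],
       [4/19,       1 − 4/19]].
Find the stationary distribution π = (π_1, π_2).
π_1 = 1/4, π_2 = 3/4

Solve πP = π with π_1 + π_2 = 1. From πP = π: π_1 · (1 − 12/19) + π_2 · 4/19 = π_1 ⇒ π_2 · 4/19 = π_1 · 12/19 ⇒ π_2/π_1 = (12/19)/(4/19) = 3. Together with π_1 + π_2 = 1:
  π_1 = (4/19)/(12/19 + 4/19) = (4/19)/(16/19) = 1/4,
  π_2 = (12/19)/(12/19 + 4/19) = (12/19)/(16/19) = 3/4.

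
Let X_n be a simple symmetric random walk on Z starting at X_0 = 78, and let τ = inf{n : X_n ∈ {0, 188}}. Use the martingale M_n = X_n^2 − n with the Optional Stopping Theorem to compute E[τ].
E[τ] = 8580

M_n = X_n^2 − n is a martingale (since E[X_{n+1}^2 | F_n] = X_n^2 + 1). By OST (τ has finite mean in a bounded region), E[M_τ] = E[M_0] = X_0^2 − 0 = 78^2 = 6084. Also E[M_τ] = E[X_τ^2] − E[τ]. The walk exits at 0 or 188, with P(hit 188 first) = 78/188, so E[X_τ^2] = 188^2 · 78/188 + 0 = 14664. Thus E[τ] = E[X_τ^2] − E[M_τ] = 14664 − 6084 = 8580 = 78(188 − 78) = 8580.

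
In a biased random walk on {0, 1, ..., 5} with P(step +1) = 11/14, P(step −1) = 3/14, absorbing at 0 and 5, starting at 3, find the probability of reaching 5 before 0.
P(hit 5 before 0) = (1 − (3/11)^3) / (1 − (3/11)^5) = 19723/20101

Let u_k denote P(reach 5 before 0 | start at k). Boundary: u_0 = 0, u_5 = 1. Recurrence: u_k = 11/14·u_{k+1} + 3/14·u_{k-1} for 1 ≤ k ≤ 4. Try u_k = A + B·r^k with r = q/p = (3/14)/(11/14) = 3/11. Substitution satisfies the recurrence; boundary conditions give:
  u_k = (1 − r^k) / (1 − r^N) = (1 − (3/11)^3) / (1 − (3/11)^5) = 19723/20101.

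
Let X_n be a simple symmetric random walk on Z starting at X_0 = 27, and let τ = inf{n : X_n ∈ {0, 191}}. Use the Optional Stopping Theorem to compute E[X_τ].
E[X_τ] = 27

X_n is a martingale and τ is a bounded-mean stopping time (indeed τ is finite a.s. with bounded expectation since the walk is in a bounded region). By the OST, E[X_τ] = E[X_0] = 27. Equivalently: E[X_τ] = 191 · P(hit 191 first) + 0 · P(hit 0 first) = 191 · (27/191) = 27.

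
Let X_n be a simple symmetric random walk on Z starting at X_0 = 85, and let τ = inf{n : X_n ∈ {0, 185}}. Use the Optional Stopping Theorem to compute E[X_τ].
E[X_τ] = 85

X_n is a martingale and τ is a bounded-mean stopping time (indeed τ is finite a.s. with bounded expectation since the walk is in a bounded region). By the OST, E[X_τ] = E[X_0] = 85. Equivalently: E[X_τ] = 185 · P(hit 185 first) + 0 · P(hit 0 first) = 185 · (85/185) = 85.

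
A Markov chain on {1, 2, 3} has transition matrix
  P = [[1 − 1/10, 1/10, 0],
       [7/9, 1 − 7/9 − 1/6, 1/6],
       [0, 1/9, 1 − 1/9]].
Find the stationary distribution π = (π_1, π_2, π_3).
π = (28/37, 18/185, 27/185)

This is a birth-death chain on three states, which satisfies detailed balance: π_1 · P_{12} = π_2 · P_{21} and π_2 · P_{23} = π_3 · P_{32}.
From π_1 · 1/10 = π_2 · 7/9: π_2/π_1 = (1/10)/(7/9) = 9/70.
From π_2 · 1/6 = π_3 · 1/9: π_3/π_2 = (1/6)/(1/9) = 3/2.
Take π_1 proportional to 1; then unnormalized π = (1, 9/70, 27/140). Normalize by dividing by the sum 37/28:
  π = (28/37, 18/185, 27/185).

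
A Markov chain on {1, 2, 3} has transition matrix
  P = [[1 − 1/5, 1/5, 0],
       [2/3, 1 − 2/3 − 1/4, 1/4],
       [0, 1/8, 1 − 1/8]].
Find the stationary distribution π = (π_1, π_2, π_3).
π = (10/19, 3/19, 6/19)

This is a birth-death chain on three states, which satisfies detailed balance: π_1 · P_{12} = π_2 · P_{21} and π_2 · P_{23} = π_3 · P_{32}.
From π_1 · 1/5 = π_2 · 2/3: π_2/π_1 = (1/5)/(2/3) = 3/10.
From π_2 · 1/4 = π_3 · 1/8: π_3/π_2 = (1/4)/(1/8) = 2.
Take π_1 proportional to 1; then unnormalized π = (1, 3/10, 3/5). Normalize by dividing by the sum 19/10:
  π = (10/19, 3/19, 6/19).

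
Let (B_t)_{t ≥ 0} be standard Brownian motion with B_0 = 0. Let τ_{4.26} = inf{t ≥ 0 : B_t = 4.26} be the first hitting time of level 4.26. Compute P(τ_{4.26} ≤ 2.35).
P(τ_{4.26} ≤ 2.35) = 2(1 − Φ(4.26/√2.35)) = 2(1 − Φ(2.7789)) ≈ 0.0055

By the reflection principle for standard BM, P(τ_b ≤ t) = 2 · P(B_t ≥ b). Since B_t ~ N(0, t), P(B_t ≥ 4.26) = 1 − Φ(4.26/√t) = 1 − Φ(4.26/√2.35) = 1 − Φ(2.7789) ≈ 0.00273. Doubling: P(τ_{4.26} ≤ 2.35) ≈ 2 · 0.00273 = 0.00546 ≈ 0.0055.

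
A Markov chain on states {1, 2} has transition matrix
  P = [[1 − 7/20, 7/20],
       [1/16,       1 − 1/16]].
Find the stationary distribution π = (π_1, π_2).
π_1 = 5/33, π_2 = 28/33

Solve πP = π with π_1 + π_2 = 1. From πP = π: π_1 · (1 − 7/20) + π_2 · 1/16 = π_1 ⇒ π_2 · 1/16 = π_1 · 7/20 ⇒ π_2/π_1 = (7/20)/(1/16) = 28/5. Together with π_1 + π_2 = 1:
  π_1 = (1/16)/(7/20 + 1/16) = (1/16)/(33/80) = 5/33,
  π_2 = (7/20)/(7/20 + 1/16) = (7/20)/(33/80) = 28/33.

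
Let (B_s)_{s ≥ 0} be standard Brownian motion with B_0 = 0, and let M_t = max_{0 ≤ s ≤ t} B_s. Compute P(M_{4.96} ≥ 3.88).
P(M_{4.96} ≥ 3.88) = 2·P(B_{4.96} ≥ 3.88) = 2(1 − Φ(3.88/√4.96)) ≈ 0.0815

By the reflection principle for Brownian motion, P(M_t ≥ a) = 2 · P(B_t ≥ a) for a ≥ 0. Since B_t ~ N(0, t), P(B_t ≥ 3.88) = 1 − Φ(3.88/√t) = 1 − Φ(3.88/√4.96) = 1 − Φ(1.7422). So
  P(M_{4.96} ≥ 3.88) = 2(1 − Φ(1.7422)) ≈ 0.0815.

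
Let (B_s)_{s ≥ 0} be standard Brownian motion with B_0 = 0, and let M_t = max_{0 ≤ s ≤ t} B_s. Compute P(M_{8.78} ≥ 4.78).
P(M_{8.78} ≥ 4.78) = 2·P(B_{8.78} ≥ 4.78) = 2(1 − Φ(4.78/√8.78)) ≈ 0.1067

By the reflection principle for Brownian motion, P(M_t ≥ a) = 2 · P(B_t ≥ a) for a ≥ 0. Since B_t ~ N(0, t), P(B_t ≥ 4.78) = 1 − Φ(4.78/√t) = 1 − Φ(4.78/√8.78) = 1 − Φ(1.6132). So
  P(M_{8.78} ≥ 4.78) = 2(1 − Φ(1.6132)) ≈ 0.1067.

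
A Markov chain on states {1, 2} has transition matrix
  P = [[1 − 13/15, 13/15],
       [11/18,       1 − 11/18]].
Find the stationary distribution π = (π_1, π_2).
π_1 = 55/133, π_2 = 78/133

Solve πP = π with π_1 + π_2 = 1. From πP = π: π_1 · (1 − 13/15) + π_2 · 11/18 = π_1 ⇒ π_2 · 11/18 = π_1 · 13/15 ⇒ π_2/π_1 = (13/15)/(11/18) = 78/55. Together with π_1 + π_2 = 1:
  π_1 = (11/18)/(13/15 + 11/18) = (11/18)/(133/90) = 55/133,
  π_2 = (13/15)/(13/15 + 11/18) = (13/15)/(133/90) = 78/133.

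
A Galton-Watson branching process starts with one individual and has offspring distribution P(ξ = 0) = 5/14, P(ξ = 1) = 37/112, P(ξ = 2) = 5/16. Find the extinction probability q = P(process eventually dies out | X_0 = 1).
q = 1

Mean offspring μ = 0·5/14 + 1·37/112 + 2·5/16 = 107/112 ≤ 1. For μ ≤ 1 with offspring not concentrated at 1, the Galton-Watson process goes extinct almost surely, so q = 1.
(Algebraic check: The pgf is f(s) = 5/14 + 37/112·s + 5/16·s². The extinction probability q is the smallest fixed point of f in [0, 1]. Setting s = f(s):
  5/16·s² + (37/112 − 1)·s + 5/14 = 0
  5/16·s² − (5/14 + 5/16)·s + 5/14 = 0
which factors as (s − 1)·(5/16·s − 5/14) = 0, giving roots s = 1 and s = (5/14)/(5/16) = 8/7. Since 8/7 ≥ 1, the smallest root in [0, 1] is s = 1.)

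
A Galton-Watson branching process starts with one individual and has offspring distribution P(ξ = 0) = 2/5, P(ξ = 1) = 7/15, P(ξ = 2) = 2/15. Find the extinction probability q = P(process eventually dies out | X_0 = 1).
q = 1

Mean offspring μ = 0·2/5 + 1·7/15 + 2·2/15 = 11/15 ≤ 1. For μ ≤ 1 with offspring not concentrated at 1, the Galton-Watson process goes extinct almost surely, so q = 1.
(Algebraic check: The pgf is f(s) = 2/5 + 7/15·s + 2/15·s². The extinction probability q is the smallest fixed point of f in [0, 1]. Setting s = f(s):
  2/15·s² + (7/15 − 1)·s + 2/5 = 0
  2/15·s² − (2/5 + 2/15)·s + 2/5 = 0
which factors as (s − 1)·(2/15·s − 2/5) = 0, giving roots s = 1 and s = (2/5)/(2/15) = 3. Since 3 ≥ 1, the smallest root in [0, 1] is s = 1.)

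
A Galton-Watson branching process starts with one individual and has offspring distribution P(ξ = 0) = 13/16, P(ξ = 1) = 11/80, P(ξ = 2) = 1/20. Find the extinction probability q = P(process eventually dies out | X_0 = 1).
q = 1

Mean offspring μ = 0·13/16 + 1·11/80 + 2·1/20 = 19/80 ≤ 1. For μ ≤ 1 with offspring not concentrated at 1, the Galton-Watson process goes extinct almost surely, so q = 1.
(Algebraic check: The pgf is f(s) = 13/16 + 11/80·s + 1/20·s². The extinction probability q is the smallest fixed point of f in [0, 1]. Setting s = f(s):
  1/20·s² + (11/80 − 1)·s + 13/16 = 0
  1/20·s² − (13/16 + 1/20)·s + 13/16 = 0
which factors as (s − 1)·(1/20·s − 13/16) = 0, giving roots s = 1 and s = (13/16)/(1/20) = 65/4. Since 65/4 ≥ 1, the smallest root in [0, 1] is s = 1.)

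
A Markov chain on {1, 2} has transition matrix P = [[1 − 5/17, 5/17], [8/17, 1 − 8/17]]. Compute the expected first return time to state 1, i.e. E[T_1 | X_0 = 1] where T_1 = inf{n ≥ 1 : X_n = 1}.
E[T_1 | X_0 = 1] = 1/π_1 = 13/8

For an irreducible recurrent Markov chain with stationary distribution π, E[T_i | X_0 = i] = 1/π_i (Kac's formula). Here π_1 = (8/17)/(5/17 + 8/17) = (8/17)/(13/17) = 8/13, so E[T_1 | X_0 = 1] = 1/π_1 = (5/17 + 8/17)/(8/17) = (13/17)/(8/17) = 13/8.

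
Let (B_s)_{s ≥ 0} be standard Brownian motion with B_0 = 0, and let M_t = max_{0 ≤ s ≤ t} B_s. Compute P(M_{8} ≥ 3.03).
P(M_{8} ≥ 3.03) = 2·P(B_{8} ≥ 3.03) = 2(1 − Φ(3.03/√8)) ≈ 0.2840

By the reflection principle for Brownian motion, P(M_t ≥ a) = 2 · P(B_t ≥ a) for a ≥ 0. Since B_t ~ N(0, t), P(B_t ≥ 3.03) = 1 − Φ(3.03/√t) = 1 − Φ(3.03/√8) = 1 − Φ(1.0713). So
  P(M_{8} ≥ 3.03) = 2(1 − Φ(1.0713)) ≈ 0.2840.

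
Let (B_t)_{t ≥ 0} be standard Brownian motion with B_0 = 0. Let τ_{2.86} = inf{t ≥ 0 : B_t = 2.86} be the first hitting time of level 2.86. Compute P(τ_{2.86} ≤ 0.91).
P(τ_{2.86} ≤ 0.91) = 2(1 − Φ(2.86/√0.91)) = 2(1 − Φ(2.9981)) ≈ 0.0027

By the reflection principle for standard BM, P(τ_b ≤ t) = 2 · P(B_t ≥ b). Since B_t ~ N(0, t), P(B_t ≥ 2.86) = 1 − Φ(2.86/√t) = 1 − Φ(2.86/√0.91) = 1 − Φ(2.9981) ≈ 0.00136. Doubling: P(τ_{2.86} ≤ 0.91) ≈ 2 · 0.00136 = 0.00272 ≈ 0.0027.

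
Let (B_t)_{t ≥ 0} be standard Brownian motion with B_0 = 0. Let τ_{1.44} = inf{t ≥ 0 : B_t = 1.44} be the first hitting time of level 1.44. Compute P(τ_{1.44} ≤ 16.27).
P(τ_{1.44} ≤ 16.27) = 2(1 − Φ(1.44/√16.27)) = 2(1 − Φ(0.3570)) ≈ 0.7211

By the reflection principle for standard BM, P(τ_b ≤ t) = 2 · P(B_t ≥ b). Since B_t ~ N(0, t), P(B_t ≥ 1.44) = 1 − Φ(1.44/√t) = 1 − Φ(1.44/√16.27) = 1 − Φ(0.3570) ≈ 0.36055. Doubling: P(τ_{1.44} ≤ 16.27) ≈ 2 · 0.36055 = 0.72110 ≈ 0.7211.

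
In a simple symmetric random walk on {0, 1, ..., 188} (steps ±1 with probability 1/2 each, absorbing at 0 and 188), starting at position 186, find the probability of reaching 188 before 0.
P(hit 188 before 0) = 186/188 = 93/94

Let u_k = P(hit 188 before 0 | start at k). Then u_0 = 0, u_188 = 1, and u_k = u_{k-1}/2 + u_{k+1}/2 for 1 ≤ k ≤ 187. This harmonic recurrence is solved by u_k = k/188, giving u_186 = 186/188 = 93/94.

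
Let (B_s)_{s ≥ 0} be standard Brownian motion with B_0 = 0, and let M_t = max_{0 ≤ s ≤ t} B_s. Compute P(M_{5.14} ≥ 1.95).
P(M_{5.14} ≥ 1.95) = 2·P(B_{5.14} ≥ 1.95) = 2(1 − Φ(1.95/√5.14)) ≈ 0.3897

By the reflection principle for Brownian motion, P(M_t ≥ a) = 2 · P(B_t ≥ a) for a ≥ 0. Since B_t ~ N(0, t), P(B_t ≥ 1.95) = 1 − Φ(1.95/√t) = 1 − Φ(1.95/√5.14) = 1 − Φ(0.8601). So
  P(M_{5.14} ≥ 1.95) = 2(1 − Φ(0.8601)) ≈ 0.3897.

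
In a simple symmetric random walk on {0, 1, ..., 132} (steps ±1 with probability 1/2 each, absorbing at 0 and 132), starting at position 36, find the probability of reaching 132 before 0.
P(hit 132 before 0) = 36/132 = 3/11

Let u_k = P(hit 132 before 0 | start at k). Then u_0 = 0, u_132 = 1, and u_k = u_{k-1}/2 + u_{k+1}/2 for 1 ≤ k ≤ 131. This harmonic recurrence is solved by u_k = k/132, giving u_36 = 36/132 = 3/11.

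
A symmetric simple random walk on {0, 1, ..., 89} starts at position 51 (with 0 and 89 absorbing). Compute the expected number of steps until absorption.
E[τ | X_0 = 51] = 1938

Let v_k = E[τ | X_0 = k]. Boundary: v_0 = v_89 = 0. Recurrence: v_k = 1 + (v_{k-1} + v_{k+1})/2 for 1 ≤ k ≤ 88. The particular solution to v_k − (v_{k-1} + v_{k+1})/2 = 1 is v_k = −k^2. Adding homogeneous solution A + B k and matching boundaries gives v_k = k (89 − k). Substituting k = 51: v_51 = 51 · 38 = 1938.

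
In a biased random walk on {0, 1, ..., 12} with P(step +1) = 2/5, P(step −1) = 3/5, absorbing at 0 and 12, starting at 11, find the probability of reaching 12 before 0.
P(hit 12 before 0) = (1 − (3/2)^11) / (1 − (3/2)^12) = 350198/527345

Let u_k denote P(reach 12 before 0 | start at k). Boundary: u_0 = 0, u_12 = 1. Recurrence: u_k = 2/5·u_{k+1} + 3/5·u_{k-1} for 1 ≤ k ≤ 11. Try u_k = A + B·r^k with r = q/p = (3/5)/(2/5) = 3/2. Substitution satisfies the recurrence; boundary conditions give:
  u_k = (1 − r^k) / (1 − r^N) = (1 − (3/2)^11) / (1 − (3/2)^12) = 350198/527345.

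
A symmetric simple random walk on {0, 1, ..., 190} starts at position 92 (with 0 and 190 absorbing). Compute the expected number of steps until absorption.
E[τ | X_0 = 92] = 9016

Let v_k = E[τ | X_0 = k]. Boundary: v_0 = v_190 = 0. Recurrence: v_k = 1 + (v_{k-1} + v_{k+1})/2 for 1 ≤ k ≤ 189. The particular solution to v_k − (v_{k-1} + v_{k+1})/2 = 1 is v_k = −k^2. Adding homogeneous solution A + B k and matching boundaries gives v_k = k (190 − k). Substituting k = 92: v_92 = 92 · 98 = 9016.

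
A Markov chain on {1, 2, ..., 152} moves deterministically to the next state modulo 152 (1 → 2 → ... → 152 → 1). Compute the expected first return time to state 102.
E[T_102 | X_0 = 102] = 152

The chain cycles deterministically, so starting at state 102 it returns in exactly 152 steps. Equivalently, the stationary distribution is uniform π_j = 1/152 for every state j, so by Kac's formula E[T_102] = 1/π_102 = 152.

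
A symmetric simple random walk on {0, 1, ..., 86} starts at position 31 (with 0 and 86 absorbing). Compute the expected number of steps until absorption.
E[τ | X_0 = 31] = 1705

Let v_k = E[τ | X_0 = k]. Boundary: v_0 = v_86 = 0. Recurrence: v_k = 1 + (v_{k-1} + v_{k+1})/2 for 1 ≤ k ≤ 85. The particular solution to v_k − (v_{k-1} + v_{k+1})/2 = 1 is v_k = −k^2. Adding homogeneous solution A + B k and matching boundaries gives v_k = k (86 − k). Substituting k = 31: v_31 = 31 · 55 = 1705.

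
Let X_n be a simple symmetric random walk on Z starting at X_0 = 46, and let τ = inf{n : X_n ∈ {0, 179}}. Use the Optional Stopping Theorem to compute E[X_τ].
E[X_τ] = 46

X_n is a martingale and τ is a bounded-mean stopping time (indeed τ is finite a.s. with bounded expectation since the walk is in a bounded region). By the OST, E[X_τ] = E[X_0] = 46. Equivalently: E[X_τ] = 179 · P(hit 179 first) + 0 · P(hit 0 first) = 179 · (46/179) = 46.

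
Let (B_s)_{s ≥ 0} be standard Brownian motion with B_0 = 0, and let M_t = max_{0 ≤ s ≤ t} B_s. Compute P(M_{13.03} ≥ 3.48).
P(M_{13.03} ≥ 3.48) = 2·P(B_{13.03} ≥ 3.48) = 2(1 − Φ(3.48/√13.03)) ≈ 0.3350

By the reflection principle for Brownian motion, P(M_t ≥ a) = 2 · P(B_t ≥ a) for a ≥ 0. Since B_t ~ N(0, t), P(B_t ≥ 3.48) = 1 − Φ(3.48/√t) = 1 − Φ(3.48/√13.03) = 1 − Φ(0.9641). So
  P(M_{13.03} ≥ 3.48) = 2(1 − Φ(0.9641)) ≈ 0.3350.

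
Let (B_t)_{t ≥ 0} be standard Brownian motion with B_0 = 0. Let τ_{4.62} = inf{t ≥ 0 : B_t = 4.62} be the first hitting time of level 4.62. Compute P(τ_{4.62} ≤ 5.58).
P(τ_{4.62} ≤ 5.58) = 2(1 − Φ(4.62/√5.58)) = 2(1 − Φ(1.9558)) ≈ 0.0505

By the reflection principle for standard BM, P(τ_b ≤ t) = 2 · P(B_t ≥ b). Since B_t ~ N(0, t), P(B_t ≥ 4.62) = 1 − Φ(4.62/√t) = 1 − Φ(4.62/√5.58) = 1 − Φ(1.9558) ≈ 0.02524. Doubling: P(τ_{4.62} ≤ 5.58) ≈ 2 · 0.02524 = 0.05048 ≈ 0.0505.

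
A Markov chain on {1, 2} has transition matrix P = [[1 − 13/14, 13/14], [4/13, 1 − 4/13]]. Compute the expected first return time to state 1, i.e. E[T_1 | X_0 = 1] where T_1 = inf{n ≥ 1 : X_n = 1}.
E[T_1 | X_0 = 1] = 1/π_1 = 225/56

For an irreducible recurrent Markov chain with stationary distribution π, E[T_i | X_0 = i] = 1/π_i (Kac's formula). Here π_1 = (4/13)/(13/14 + 4/13) = (4/13)/(225/182) = 56/225, so E[T_1 | X_0 = 1] = 1/π_1 = (13/14 + 4/13)/(4/13) = (225/182)/(4/13) = 225/56.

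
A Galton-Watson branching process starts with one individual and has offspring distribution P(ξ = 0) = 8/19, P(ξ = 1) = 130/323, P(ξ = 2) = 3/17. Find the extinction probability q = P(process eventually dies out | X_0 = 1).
q = 1

Mean offspring μ = 0·8/19 + 1·130/323 + 2·3/17 = 244/323 ≤ 1. For μ ≤ 1 with offspring not concentrated at 1, the Galton-Watson process goes extinct almost surely, so q = 1.
(Algebraic check: The pgf is f(s) = 8/19 + 130/323·s + 3/17·s². The extinction probability q is the smallest fixed point of f in [0, 1]. Setting s = f(s):
  3/17·s² + (130/323 − 1)·s + 8/19 = 0
  3/17·s² − (8/19 + 3/17)·s + 8/19 = 0
which factors as (s − 1)·(3/17·s − 8/19) = 0, giving roots s = 1 and s = (8/19)/(3/17) = 136/57. Since 136/57 ≥ 1, the smallest root in [0, 1] is s = 1.)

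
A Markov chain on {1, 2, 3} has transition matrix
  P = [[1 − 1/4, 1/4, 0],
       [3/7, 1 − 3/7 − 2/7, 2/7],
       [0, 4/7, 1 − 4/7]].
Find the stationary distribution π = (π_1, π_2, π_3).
π = (8/15, 14/45, 7/45)

This is a birth-death chain on three states, which satisfies detailed balance: π_1 · P_{12} = π_2 · P_{21} and π_2 · P_{23} = π_3 · P_{32}.
From π_1 · 1/4 = π_2 · 3/7: π_2/π_1 = (1/4)/(3/7) = 7/12.
From π_2 · 2/7 = π_3 · 4/7: π_3/π_2 = (2/7)/(4/7) = 1/2.
Take π_1 proportional to 1; then unnormalized π = (1, 7/12, 7/24). Normalize by dividing by the sum 15/8:
  π = (8/15, 14/45, 7/45).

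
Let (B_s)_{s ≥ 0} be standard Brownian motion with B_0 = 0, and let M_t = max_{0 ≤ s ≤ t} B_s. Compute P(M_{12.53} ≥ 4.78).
P(M_{12.53} ≥ 4.78) = 2·P(B_{12.53} ≥ 4.78) = 2(1 − Φ(4.78/√12.53)) ≈ 0.1769

By the reflection principle for Brownian motion, P(M_t ≥ a) = 2 · P(B_t ≥ a) for a ≥ 0. Since B_t ~ N(0, t), P(B_t ≥ 4.78) = 1 − Φ(4.78/√t) = 1 − Φ(4.78/√12.53) = 1 − Φ(1.3504). So
  P(M_{12.53} ≥ 4.78) = 2(1 − Φ(1.3504)) ≈ 0.1769.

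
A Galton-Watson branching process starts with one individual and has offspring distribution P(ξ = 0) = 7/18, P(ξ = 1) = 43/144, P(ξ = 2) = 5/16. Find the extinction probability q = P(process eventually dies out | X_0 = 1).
q = 1

Mean offspring μ = 0·7/18 + 1·43/144 + 2·5/16 = 133/144 ≤ 1. For μ ≤ 1 with offspring not concentrated at 1, the Galton-Watson process goes extinct almost surely, so q = 1.
(Algebraic check: The pgf is f(s) = 7/18 + 43/144·s + 5/16·s². The extinction probability q is the smallest fixed point of f in [0, 1]. Setting s = f(s):
  5/16·s² + (43/144 − 1)·s + 7/18 = 0
  5/16·s² − (7/18 + 5/16)·s + 7/18 = 0
which factors as (s − 1)·(5/16·s − 7/18) = 0, giving roots s = 1 and s = (7/18)/(5/16) = 56/45. Since 56/45 ≥ 1, the smallest root in [0, 1] is s = 1.)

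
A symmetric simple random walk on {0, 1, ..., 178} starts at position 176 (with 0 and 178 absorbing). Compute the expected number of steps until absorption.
E[τ | X_0 = 176] = 352

Let v_k = E[τ | X_0 = k]. Boundary: v_0 = v_178 = 0. Recurrence: v_k = 1 + (v_{k-1} + v_{k+1})/2 for 1 ≤ k ≤ 177. The particular solution to v_k − (v_{k-1} + v_{k+1})/2 = 1 is v_k = −k^2. Adding homogeneous solution A + B k and matching boundaries gives v_k = k (178 − k). Substituting k = 176: v_176 = 176 · 2 = 352.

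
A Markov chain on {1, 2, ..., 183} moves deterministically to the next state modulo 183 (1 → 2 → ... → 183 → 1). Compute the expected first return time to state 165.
E[T_165 | X_0 = 165] = 183

The chain cycles deterministically, so starting at state 165 it returns in exactly 183 steps. Equivalently, the stationary distribution is uniform π_j = 1/183 for every state j, so by Kac's formula E[T_165] = 1/π_165 = 183.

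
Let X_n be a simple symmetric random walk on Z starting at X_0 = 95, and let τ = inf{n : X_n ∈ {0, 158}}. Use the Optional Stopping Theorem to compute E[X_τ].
E[X_τ] = 95

X_n is a martingale and τ is a bounded-mean stopping time (indeed τ is finite a.s. with bounded expectation since the walk is in a bounded region). By the OST, E[X_τ] = E[X_0] = 95. Equivalently: E[X_τ] = 158 · P(hit 158 first) + 0 · P(hit 0 first) = 158 · (95/158) = 95.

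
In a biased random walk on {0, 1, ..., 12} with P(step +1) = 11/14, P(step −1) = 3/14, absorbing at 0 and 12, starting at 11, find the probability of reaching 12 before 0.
P(hit 12 before 0) = (1 − (3/11)^11) / (1 − (3/11)^12) = 392303303513/392303480660

Let u_k denote P(reach 12 before 0 | start at k). Boundary: u_0 = 0, u_12 = 1. Recurrence: u_k = 11/14·u_{k+1} + 3/14·u_{k-1} for 1 ≤ k ≤ 11. Try u_k = A + B·r^k with r = q/p = (3/14)/(11/14) = 3/11. Substitution satisfies the recurrence; boundary conditions give:
  u_k = (1 − r^k) / (1 − r^N) = (1 − (3/11)^11) / (1 − (3/11)^12) = 392303303513/392303480660.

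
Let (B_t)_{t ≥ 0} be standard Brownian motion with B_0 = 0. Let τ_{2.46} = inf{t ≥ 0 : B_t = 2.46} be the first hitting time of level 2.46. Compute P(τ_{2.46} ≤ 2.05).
P(τ_{2.46} ≤ 2.05) = 2(1 − Φ(2.46/√2.05)) = 2(1 − Φ(1.7181)) ≈ 0.0858

By the reflection principle for standard BM, P(τ_b ≤ t) = 2 · P(B_t ≥ b). Since B_t ~ N(0, t), P(B_t ≥ 2.46) = 1 − Φ(2.46/√t) = 1 − Φ(2.46/√2.05) = 1 − Φ(1.7181) ≈ 0.04289. Doubling: P(τ_{2.46} ≤ 2.05) ≈ 2 · 0.04289 = 0.08578 ≈ 0.0858.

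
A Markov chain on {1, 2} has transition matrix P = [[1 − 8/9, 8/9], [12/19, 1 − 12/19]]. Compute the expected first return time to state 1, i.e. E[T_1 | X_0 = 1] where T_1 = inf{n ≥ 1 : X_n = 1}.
E[T_1 | X_0 = 1] = 1/π_1 = 65/27

For an irreducible recurrent Markov chain with stationary distribution π, E[T_i | X_0 = i] = 1/π_i (Kac's formula). Here π_1 = (12/19)/(8/9 + 12/19) = (12/19)/(260/171) = 27/65, so E[T_1 | X_0 = 1] = 1/π_1 = (8/9 + 12/19)/(12/19) = (260/171)/(12/19) = 65/27.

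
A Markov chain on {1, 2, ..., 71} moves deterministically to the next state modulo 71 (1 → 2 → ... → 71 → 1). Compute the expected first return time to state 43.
E[T_43 | X_0 = 43] = 71

The chain cycles deterministically, so starting at state 43 it returns in exactly 71 steps. Equivalently, the stationary distribution is uniform π_j = 1/71 for every state j, so by Kac's formula E[T_43] = 1/π_43 = 71.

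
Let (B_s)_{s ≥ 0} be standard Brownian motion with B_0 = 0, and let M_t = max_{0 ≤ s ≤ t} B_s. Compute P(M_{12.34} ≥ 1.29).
P(M_{12.34} ≥ 1.29) = 2·P(B_{12.34} ≥ 1.29) = 2(1 − Φ(1.29/√12.34)) ≈ 0.7135

By the reflection principle for Brownian motion, P(M_t ≥ a) = 2 · P(B_t ≥ a) for a ≥ 0. Since B_t ~ N(0, t), P(B_t ≥ 1.29) = 1 − Φ(1.29/√t) = 1 − Φ(1.29/√12.34) = 1 − Φ(0.3672). So
  P(M_{12.34} ≥ 1.29) = 2(1 − Φ(0.3672)) ≈ 0.7135.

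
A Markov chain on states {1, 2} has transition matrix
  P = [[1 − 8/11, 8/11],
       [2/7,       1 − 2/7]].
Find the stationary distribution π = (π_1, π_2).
π_1 = 11/39, π_2 = 28/39

Solve πP = π with π_1 + π_2 = 1. From πP = π: π_1 · (1 − 8/11) + π_2 · 2/7 = π_1 ⇒ π_2 · 2/7 = π_1 · 8/11 ⇒ π_2/π_1 = (8/11)/(2/7) = 28/11. Together with π_1 + π_2 = 1:
  π_1 = (2/7)/(8/11 + 2/7) = (2/7)/(78/77) = 11/39,
  π_2 = (8/11)/(8/11 + 2/7) = (8/11)/(78/77) = 28/39.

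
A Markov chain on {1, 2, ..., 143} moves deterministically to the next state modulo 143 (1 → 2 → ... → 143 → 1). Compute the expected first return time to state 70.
E[T_70 | X_0 = 70] = 143

The chain cycles deterministically, so starting at state 70 it returns in exactly 143 steps. Equivalently, the stationary distribution is uniform π_j = 1/143 for every state j, so by Kac's formula E[T_70] = 1/π_70 = 143.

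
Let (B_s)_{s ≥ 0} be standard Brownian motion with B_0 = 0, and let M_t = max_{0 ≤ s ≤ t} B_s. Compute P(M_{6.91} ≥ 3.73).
P(M_{6.91} ≥ 3.73) = 2·P(B_{6.91} ≥ 3.73) = 2(1 − Φ(3.73/√6.91)) ≈ 0.1559

By the reflection principle for Brownian motion, P(M_t ≥ a) = 2 · P(B_t ≥ a) for a ≥ 0. Since B_t ~ N(0, t), P(B_t ≥ 3.73) = 1 − Φ(3.73/√t) = 1 − Φ(3.73/√6.91) = 1 − Φ(1.4190). So
  P(M_{6.91} ≥ 3.73) = 2(1 − Φ(1.4190)) ≈ 0.1559.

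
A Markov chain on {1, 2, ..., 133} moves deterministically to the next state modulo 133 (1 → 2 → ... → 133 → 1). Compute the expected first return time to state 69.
E[T_69 | X_0 = 69] = 133

The chain cycles deterministically, so starting at state 69 it returns in exactly 133 steps. Equivalently, the stationary distribution is uniform π_j = 1/133 for every state j, so by Kac's formula E[T_69] = 1/π_69 = 133.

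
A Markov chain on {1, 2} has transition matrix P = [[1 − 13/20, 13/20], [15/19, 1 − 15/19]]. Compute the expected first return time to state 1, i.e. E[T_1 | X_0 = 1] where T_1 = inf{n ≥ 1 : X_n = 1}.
E[T_1 | X_0 = 1] = 1/π_1 = 547/300

For an irreducible recurrent Markov chain with stationary distribution π, E[T_i | X_0 = i] = 1/π_i (Kac's formula). Here π_1 = (15/19)/(13/20 + 15/19) = (15/19)/(547/380) = 300/547, so E[T_1 | X_0 = 1] = 1/π_1 = (13/20 + 15/19)/(15/19) = (547/380)/(15/19) = 547/300.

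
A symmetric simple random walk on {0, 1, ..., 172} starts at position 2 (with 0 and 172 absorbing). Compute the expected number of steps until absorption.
E[τ | X_0 = 2] = 340

Let v_k = E[τ | X_0 = k]. Boundary: v_0 = v_172 = 0. Recurrence: v_k = 1 + (v_{k-1} + v_{k+1})/2 for 1 ≤ k ≤ 171. The particular solution to v_k − (v_{k-1} + v_{k+1})/2 = 1 is v_k = −k^2. Adding homogeneous solution A + B k and matching boundaries gives v_k = k (172 − k). Substituting k = 2: v_2 = 2 · 170 = 340.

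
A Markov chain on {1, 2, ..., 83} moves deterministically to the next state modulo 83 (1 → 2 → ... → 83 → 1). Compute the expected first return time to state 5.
E[T_5 | X_0 = 5] = 83

The chain cycles deterministically, so starting at state 5 it returns in exactly 83 steps. Equivalently, the stationary distribution is uniform π_j = 1/83 for every state j, so by Kac's formula E[T_5] = 1/π_5 = 83.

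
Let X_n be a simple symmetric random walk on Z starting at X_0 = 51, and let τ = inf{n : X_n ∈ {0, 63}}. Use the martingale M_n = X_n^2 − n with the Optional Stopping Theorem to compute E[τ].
E[τ] = 612

M_n = X_n^2 − n is a martingale (since E[X_{n+1}^2 | F_n] = X_n^2 + 1). By OST (τ has finite mean in a bounded region), E[M_τ] = E[M_0] = X_0^2 − 0 = 51^2 = 2601. Also E[M_τ] = E[X_τ^2] − E[τ]. The walk exits at 0 or 63, with P(hit 63 first) = 51/63, so E[X_τ^2] = 63^2 · 51/63 + 0 = 3213. Thus E[τ] = E[X_τ^2] − E[M_τ] = 3213 − 2601 = 612 = 51(63 − 51) = 612.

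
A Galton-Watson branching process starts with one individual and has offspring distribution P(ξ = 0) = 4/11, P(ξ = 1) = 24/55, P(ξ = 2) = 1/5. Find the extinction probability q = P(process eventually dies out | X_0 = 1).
q = 1

Mean offspring μ = 0·4/11 + 1·24/55 + 2·1/5 = 46/55 ≤ 1. For μ ≤ 1 with offspring not concentrated at 1, the Galton-Watson process goes extinct almost surely, so q = 1.
(Algebraic check: The pgf is f(s) = 4/11 + 24/55·s + 1/5·s². The extinction probability q is the smallest fixed point of f in [0, 1]. Setting s = f(s):
  1/5·s² + (24/55 − 1)·s + 4/11 = 0
  1/5·s² − (4/11 + 1/5)·s + 4/11 = 0
which factors as (s − 1)·(1/5·s − 4/11) = 0, giving roots s = 1 and s = (4/11)/(1/5) = 20/11. Since 20/11 ≥ 1, the smallest root in [0, 1] is s = 1.)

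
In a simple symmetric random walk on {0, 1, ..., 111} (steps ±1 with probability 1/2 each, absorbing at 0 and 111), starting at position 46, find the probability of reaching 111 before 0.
P(hit 111 before 0) = 46/111

Let u_k = P(hit 111 before 0 | start at k). Then u_0 = 0, u_111 = 1, and u_k = u_{k-1}/2 + u_{k+1}/2 for 1 ≤ k ≤ 110. This harmonic recurrence is solved by u_k = k/111, giving u_46 = 46/111.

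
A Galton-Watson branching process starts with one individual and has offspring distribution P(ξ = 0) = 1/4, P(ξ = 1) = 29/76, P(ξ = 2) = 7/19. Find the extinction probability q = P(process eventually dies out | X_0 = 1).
q = 19/28

The pgf is f(s) = 1/4 + 29/76·s + 7/19·s². The extinction probability q is the smallest fixed point of f in [0, 1]. Setting s = f(s):
  7/19·s² + (29/76 − 1)·s + 1/4 = 0
  7/19·s² − (1/4 + 7/19)·s + 1/4 = 0
which factors as (s − 1)·(7/19·s − 1/4) = 0, giving roots s = 1 and s = (1/4)/(7/19) = 19/28.
Mean offspring μ = 29/76 + 2·7/19 = 85/76 > 1 (supercritical), so q < 1. The extinction probability is the smaller root: q = (1/4)/(7/19) = 19/28.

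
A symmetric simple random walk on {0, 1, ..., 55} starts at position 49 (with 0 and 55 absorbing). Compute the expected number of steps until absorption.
E[τ | X_0 = 49] = 294

Let v_k = E[τ | X_0 = k]. Boundary: v_0 = v_55 = 0. Recurrence: v_k = 1 + (v_{k-1} + v_{k+1})/2 for 1 ≤ k ≤ 54. The particular solution to v_k − (v_{k-1} + v_{k+1})/2 = 1 is v_k = −k^2. Adding homogeneous solution A + B k and matching boundaries gives v_k = k (55 − k). Substituting k = 49: v_49 = 49 · 6 = 294.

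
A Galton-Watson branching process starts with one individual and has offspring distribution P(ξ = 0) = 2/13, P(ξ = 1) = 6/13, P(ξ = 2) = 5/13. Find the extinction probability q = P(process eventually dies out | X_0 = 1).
q = 2/5

The pgf is f(s) = 2/13 + 6/13·s + 5/13·s². The extinction probability q is the smallest fixed point of f in [0, 1]. Setting s = f(s):
  5/13·s² + (6/13 − 1)·s + 2/13 = 0
  5/13·s² − (2/13 + 5/13)·s + 2/13 = 0
which factors as (s − 1)·(5/13·s − 2/13) = 0, giving roots s = 1 and s = (2/13)/(5/13) = 2/5.
Mean offspring μ = 6/13 + 2·5/13 = 16/13 > 1 (supercritical), so q < 1. The extinction probability is the smaller root: q = (2/13)/(5/13) = 2/5.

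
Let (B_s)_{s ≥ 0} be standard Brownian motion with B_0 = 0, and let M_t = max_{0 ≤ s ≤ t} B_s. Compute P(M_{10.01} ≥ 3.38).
P(M_{10.01} ≥ 3.38) = 2·P(B_{10.01} ≥ 3.38) = 2(1 − Φ(3.38/√10.01)) ≈ 0.2854

By the reflection principle for Brownian motion, P(M_t ≥ a) = 2 · P(B_t ≥ a) for a ≥ 0. Since B_t ~ N(0, t), P(B_t ≥ 3.38) = 1 − Φ(3.38/√t) = 1 − Φ(3.38/√10.01) = 1 − Φ(1.0683). So
  P(M_{10.01} ≥ 3.38) = 2(1 − Φ(1.0683)) ≈ 0.2854.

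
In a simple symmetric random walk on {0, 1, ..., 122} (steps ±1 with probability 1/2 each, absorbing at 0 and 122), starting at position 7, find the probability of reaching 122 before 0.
P(hit 122 before 0) = 7/122

Let u_k = P(hit 122 before 0 | start at k). Then u_0 = 0, u_122 = 1, and u_k = u_{k-1}/2 + u_{k+1}/2 for 1 ≤ k ≤ 121. This harmonic recurrence is solved by u_k = k/122, giving u_7 = 7/122.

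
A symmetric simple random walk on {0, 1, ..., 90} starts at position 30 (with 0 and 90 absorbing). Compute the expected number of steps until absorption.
E[τ | X_0 = 30] = 1800

Let v_k = E[τ | X_0 = k]. Boundary: v_0 = v_90 = 0. Recurrence: v_k = 1 + (v_{k-1} + v_{k+1})/2 for 1 ≤ k ≤ 89. The particular solution to v_k − (v_{k-1} + v_{k+1})/2 = 1 is v_k = −k^2. Adding homogeneous solution A + B k and matching boundaries gives v_k = k (90 − k). Substituting k = 30: v_30 = 30 · 60 = 1800.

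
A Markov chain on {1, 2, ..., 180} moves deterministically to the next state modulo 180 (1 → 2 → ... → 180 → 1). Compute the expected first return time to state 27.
E[T_27 | X_0 = 27] = 180

The chain cycles deterministically, so starting at state 27 it returns in exactly 180 steps. Equivalently, the stationary distribution is uniform π_j = 1/180 for every state j, so by Kac's formula E[T_27] = 1/π_27 = 180.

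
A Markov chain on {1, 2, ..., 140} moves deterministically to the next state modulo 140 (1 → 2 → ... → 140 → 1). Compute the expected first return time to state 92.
E[T_92 | X_0 = 92] = 140

The chain cycles deterministically, so starting at state 92 it returns in exactly 140 steps. Equivalently, the stationary distribution is uniform π_j = 1/140 for every state j, so by Kac's formula E[T_92] = 1/π_92 = 140.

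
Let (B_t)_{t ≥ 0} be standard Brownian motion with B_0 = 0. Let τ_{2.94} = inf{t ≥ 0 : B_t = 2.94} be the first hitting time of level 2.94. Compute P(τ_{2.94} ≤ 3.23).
P(τ_{2.94} ≤ 3.23) = 2(1 − Φ(2.94/√3.23)) = 2(1 − Φ(1.6359)) ≈ 0.1019

By the reflection principle for standard BM, P(τ_b ≤ t) = 2 · P(B_t ≥ b). Since B_t ~ N(0, t), P(B_t ≥ 2.94) = 1 − Φ(2.94/√t) = 1 − Φ(2.94/√3.23) = 1 − Φ(1.6359) ≈ 0.05093. Doubling: P(τ_{2.94} ≤ 3.23) ≈ 2 · 0.05093 = 0.10186 ≈ 0.1019.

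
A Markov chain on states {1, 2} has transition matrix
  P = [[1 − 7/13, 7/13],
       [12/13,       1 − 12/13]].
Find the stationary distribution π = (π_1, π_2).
π_1 = 12/19, π_2 = 7/19

Solve πP = π with π_1 + π_2 = 1. From πP = π: π_1 · (1 − 7/13) + π_2 · 12/13 = π_1 ⇒ π_2 · 12/13 = π_1 · 7/13 ⇒ π_2/π_1 = (7/13)/(12/13) = 7/12. Together with π_1 + π_2 = 1:
  π_1 = (12/13)/(7/13 + 12/13) = (12/13)/(19/13) = 12/19,
  π_2 = (7/13)/(7/13 + 12/13) = (7/13)/(19/13) = 7/19.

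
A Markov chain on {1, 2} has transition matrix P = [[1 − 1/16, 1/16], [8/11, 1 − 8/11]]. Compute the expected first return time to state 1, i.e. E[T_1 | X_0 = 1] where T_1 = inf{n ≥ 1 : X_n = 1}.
E[T_1 | X_0 = 1] = 1/π_1 = 139/128

For an irreducible recurrent Markov chain with stationary distribution π, E[T_i | X_0 = i] = 1/π_i (Kac's formula). Here π_1 = (8/11)/(1/16 + 8/11) = (8/11)/(139/176) = 128/139, so E[T_1 | X_0 = 1] = 1/π_1 = (1/16 + 8/11)/(8/11) = (139/176)/(8/11) = 139/128.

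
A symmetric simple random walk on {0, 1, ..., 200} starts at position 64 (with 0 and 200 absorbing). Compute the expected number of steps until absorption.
E[τ | X_0 = 64] = 8704

Let v_k = E[τ | X_0 = k]. Boundary: v_0 = v_200 = 0. Recurrence: v_k = 1 + (v_{k-1} + v_{k+1})/2 for 1 ≤ k ≤ 199. The particular solution to v_k − (v_{k-1} + v_{k+1})/2 = 1 is v_k = −k^2. Adding homogeneous solution A + B k and matching boundaries gives v_k = k (200 − k). Substituting k = 64: v_64 = 64 · 136 = 8704.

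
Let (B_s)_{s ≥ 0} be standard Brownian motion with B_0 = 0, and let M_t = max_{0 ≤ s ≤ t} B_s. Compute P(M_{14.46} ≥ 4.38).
P(M_{14.46} ≥ 4.38) = 2·P(B_{14.46} ≥ 4.38) = 2(1 − Φ(4.38/√14.46)) ≈ 0.2494

By the reflection principle for Brownian motion, P(M_t ≥ a) = 2 · P(B_t ≥ a) for a ≥ 0. Since B_t ~ N(0, t), P(B_t ≥ 4.38) = 1 − Φ(4.38/√t) = 1 − Φ(4.38/√14.46) = 1 − Φ(1.1518). So
  P(M_{14.46} ≥ 4.38) = 2(1 − Φ(1.1518)) ≈ 0.2494.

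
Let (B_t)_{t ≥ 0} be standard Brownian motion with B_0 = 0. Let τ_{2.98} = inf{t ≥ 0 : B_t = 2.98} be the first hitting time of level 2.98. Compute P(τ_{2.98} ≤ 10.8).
P(τ_{2.98} ≤ 10.8) = 2(1 − Φ(2.98/√10.8)) = 2(1 − Φ(0.9068)) ≈ 0.3645

By the reflection principle for standard BM, P(τ_b ≤ t) = 2 · P(B_t ≥ b). Since B_t ~ N(0, t), P(B_t ≥ 2.98) = 1 − Φ(2.98/√t) = 1 − Φ(2.98/√10.8) = 1 − Φ(0.9068) ≈ 0.18226. Doubling: P(τ_{2.98} ≤ 10.8) ≈ 2 · 0.18226 = 0.36452 ≈ 0.3645.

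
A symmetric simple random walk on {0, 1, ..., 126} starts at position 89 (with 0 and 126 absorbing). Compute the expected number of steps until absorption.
E[τ | X_0 = 89] = 3293

Let v_k = E[τ | X_0 = k]. Boundary: v_0 = v_126 = 0. Recurrence: v_k = 1 + (v_{k-1} + v_{k+1})/2 for 1 ≤ k ≤ 125. The particular solution to v_k − (v_{k-1} + v_{k+1})/2 = 1 is v_k = −k^2. Adding homogeneous solution A + B k and matching boundaries gives v_k = k (126 − k). Substituting k = 89: v_89 = 89 · 37 = 3293.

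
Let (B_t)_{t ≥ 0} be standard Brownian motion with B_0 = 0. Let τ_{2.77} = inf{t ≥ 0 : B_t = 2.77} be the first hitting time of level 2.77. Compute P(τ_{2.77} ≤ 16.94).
P(τ_{2.77} ≤ 16.94) = 2(1 − Φ(2.77/√16.94)) = 2(1 − Φ(0.6730)) ≈ 0.5009

By the reflection principle for standard BM, P(τ_b ≤ t) = 2 · P(B_t ≥ b). Since B_t ~ N(0, t), P(B_t ≥ 2.77) = 1 − Φ(2.77/√t) = 1 − Φ(2.77/√16.94) = 1 − Φ(0.6730) ≈ 0.25047. Doubling: P(τ_{2.77} ≤ 16.94) ≈ 2 · 0.25047 = 0.50094 ≈ 0.5009.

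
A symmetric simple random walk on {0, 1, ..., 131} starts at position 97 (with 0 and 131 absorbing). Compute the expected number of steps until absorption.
E[τ | X_0 = 97] = 3298

Let v_k = E[τ | X_0 = k]. Boundary: v_0 = v_131 = 0. Recurrence: v_k = 1 + (v_{k-1} + v_{k+1})/2 for 1 ≤ k ≤ 130. The particular solution to v_k − (v_{k-1} + v_{k+1})/2 = 1 is v_k = −k^2. Adding homogeneous solution A + B k and matching boundaries gives v_k = k (131 − k). Substituting k = 97: v_97 = 97 · 34 = 3298.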